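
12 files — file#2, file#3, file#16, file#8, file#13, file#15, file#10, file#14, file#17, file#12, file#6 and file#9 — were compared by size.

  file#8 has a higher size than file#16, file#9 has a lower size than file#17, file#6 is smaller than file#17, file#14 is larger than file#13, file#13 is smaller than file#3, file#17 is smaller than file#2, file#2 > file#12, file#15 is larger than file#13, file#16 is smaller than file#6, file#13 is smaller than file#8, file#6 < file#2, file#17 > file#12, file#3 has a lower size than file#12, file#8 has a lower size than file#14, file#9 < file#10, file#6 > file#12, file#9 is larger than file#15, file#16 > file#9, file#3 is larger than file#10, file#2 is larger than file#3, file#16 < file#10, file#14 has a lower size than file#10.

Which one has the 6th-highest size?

file#10

The consecutive relations fix a unique order: file#13 < file#15 < file#9 < file#16 < file#8 < file#14 < file#10 < file#3 < file#12 < file#6 < file#17 < file#2.
Counting 6 from the largest end gives file#10.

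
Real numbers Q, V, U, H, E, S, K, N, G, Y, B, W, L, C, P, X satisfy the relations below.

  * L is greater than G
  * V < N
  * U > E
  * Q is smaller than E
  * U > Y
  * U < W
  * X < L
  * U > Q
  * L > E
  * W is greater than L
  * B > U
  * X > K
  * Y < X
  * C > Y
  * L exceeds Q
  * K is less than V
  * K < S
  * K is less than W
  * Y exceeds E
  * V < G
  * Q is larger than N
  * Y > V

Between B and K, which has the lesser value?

K

K < V and V < N give K < N.
With N < Q: K < V < N < Q.
With Q < E: K < V < N < Q < E.
With E < Y: K < V < N < Q < E < Y.
Then Y < U extends the chain to U.
With U < B: K < V < N < Q < E < Y < U < B.
So K < B; K is the smaller of the two.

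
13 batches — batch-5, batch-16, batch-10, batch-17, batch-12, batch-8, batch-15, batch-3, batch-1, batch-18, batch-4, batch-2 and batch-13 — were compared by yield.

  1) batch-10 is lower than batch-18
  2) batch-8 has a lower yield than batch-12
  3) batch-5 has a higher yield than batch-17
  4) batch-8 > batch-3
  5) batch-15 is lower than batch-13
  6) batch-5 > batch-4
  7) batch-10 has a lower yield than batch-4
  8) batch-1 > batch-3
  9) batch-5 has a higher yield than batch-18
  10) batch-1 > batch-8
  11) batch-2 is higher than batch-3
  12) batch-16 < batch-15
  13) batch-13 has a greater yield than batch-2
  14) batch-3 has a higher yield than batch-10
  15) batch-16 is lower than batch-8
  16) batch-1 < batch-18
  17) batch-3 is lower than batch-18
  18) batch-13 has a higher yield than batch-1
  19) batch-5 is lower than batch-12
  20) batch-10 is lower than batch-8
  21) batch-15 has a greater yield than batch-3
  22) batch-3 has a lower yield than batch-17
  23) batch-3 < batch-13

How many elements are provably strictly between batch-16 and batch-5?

Chaining upward from batch-16 reaches: batch-15, batch-8, batch-1, batch-18, batch-13, batch-12.
Chaining downward from batch-5 reaches: batch-10, batch-4, batch-3, batch-8, batch-1, batch-18, batch-17.
Strictly between batch-16 and batch-5 are those in both lists: batch-8, batch-1, batch-18 — 3 elements.

3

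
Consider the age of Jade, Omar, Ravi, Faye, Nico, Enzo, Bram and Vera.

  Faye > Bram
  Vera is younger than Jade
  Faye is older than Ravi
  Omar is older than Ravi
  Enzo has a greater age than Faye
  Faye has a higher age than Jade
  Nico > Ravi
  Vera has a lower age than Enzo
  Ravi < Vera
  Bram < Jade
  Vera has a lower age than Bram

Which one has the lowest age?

Chaining upward from Ravi: directly above it, Vera, Nico, Omar, Faye; then Bram, Jade, Enzo.
That covers every other element, and nothing is given below Ravi, so Ravi is the lowest age.

Ravi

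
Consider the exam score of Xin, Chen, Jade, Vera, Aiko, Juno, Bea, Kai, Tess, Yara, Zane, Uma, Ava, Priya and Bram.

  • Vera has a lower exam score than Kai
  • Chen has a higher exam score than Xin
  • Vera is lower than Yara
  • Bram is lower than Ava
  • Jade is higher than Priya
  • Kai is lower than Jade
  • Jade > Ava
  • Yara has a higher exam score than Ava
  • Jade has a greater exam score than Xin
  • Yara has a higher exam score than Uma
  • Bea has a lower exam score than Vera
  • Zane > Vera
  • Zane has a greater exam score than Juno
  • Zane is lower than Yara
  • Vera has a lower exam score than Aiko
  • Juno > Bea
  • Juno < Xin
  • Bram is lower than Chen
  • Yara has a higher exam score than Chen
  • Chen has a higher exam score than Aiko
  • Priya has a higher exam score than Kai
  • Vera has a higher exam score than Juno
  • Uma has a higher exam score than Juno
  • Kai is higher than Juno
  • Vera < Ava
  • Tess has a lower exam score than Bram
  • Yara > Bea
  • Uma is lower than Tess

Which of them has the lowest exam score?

Chaining upward from Bea: directly above it, Juno, Vera, Yara; then Xin, Uma, Aiko, Ava, Zane, Kai; then Tess, Chen, Priya, Jade; then Bram.
That covers every other element, and nothing is given below Bea, so Bea is the lowest exam score.

Bea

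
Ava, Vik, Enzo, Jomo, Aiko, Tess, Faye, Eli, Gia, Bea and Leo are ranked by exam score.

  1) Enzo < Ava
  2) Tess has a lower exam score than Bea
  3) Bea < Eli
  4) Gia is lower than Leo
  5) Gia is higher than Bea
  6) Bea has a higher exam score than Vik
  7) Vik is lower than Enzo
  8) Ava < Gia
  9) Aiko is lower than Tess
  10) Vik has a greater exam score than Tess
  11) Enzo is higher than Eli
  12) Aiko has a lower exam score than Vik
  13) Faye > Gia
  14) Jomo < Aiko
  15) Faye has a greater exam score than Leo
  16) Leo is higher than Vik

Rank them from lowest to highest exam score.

Jomo < Aiko < Tess < Vik < Bea < Eli < Enzo < Ava < Gia < Leo < Faye

Nothing is placed below Jomo, so it is least; from there Jomo < Aiko; Aiko < Tess; Tess < Vik; Vik < Bea; Bea < Eli; Eli < Enzo; Enzo < Ava; Ava < Gia; Gia < Leo; Leo < Faye, each given directly.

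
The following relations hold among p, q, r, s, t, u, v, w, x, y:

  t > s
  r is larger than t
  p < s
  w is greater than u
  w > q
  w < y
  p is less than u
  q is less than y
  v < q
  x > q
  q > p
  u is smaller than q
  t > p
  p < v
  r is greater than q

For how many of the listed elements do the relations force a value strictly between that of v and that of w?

1

Chaining upward from v reaches: q, r, y, x.
Chaining downward from w reaches: p, u, q.
Strictly between v and w are those in both lists: q — 1 element.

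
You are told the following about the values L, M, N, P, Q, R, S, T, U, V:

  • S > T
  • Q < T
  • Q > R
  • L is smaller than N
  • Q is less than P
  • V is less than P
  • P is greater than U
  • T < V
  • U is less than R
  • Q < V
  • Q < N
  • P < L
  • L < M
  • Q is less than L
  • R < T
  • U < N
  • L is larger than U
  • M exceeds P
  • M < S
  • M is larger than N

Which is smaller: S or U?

U

The relevant relations are U < R; R < Q; Q < T; T < V; V < P; P < L; L < N; N < M; M < S.
Together: U < R < Q < T < V < P < L < N < M < S.
So U < S; U is the smaller of the two.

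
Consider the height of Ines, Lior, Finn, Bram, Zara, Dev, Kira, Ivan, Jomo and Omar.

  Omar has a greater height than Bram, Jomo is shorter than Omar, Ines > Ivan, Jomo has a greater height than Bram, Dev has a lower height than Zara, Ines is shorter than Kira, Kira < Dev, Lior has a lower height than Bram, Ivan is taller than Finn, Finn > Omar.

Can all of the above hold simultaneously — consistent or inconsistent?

Every relation is compatible with Lior < Bram < Jomo < Omar < Finn < Ivan < Ines < Kira < Dev < Zara; the set is consistent.

consistent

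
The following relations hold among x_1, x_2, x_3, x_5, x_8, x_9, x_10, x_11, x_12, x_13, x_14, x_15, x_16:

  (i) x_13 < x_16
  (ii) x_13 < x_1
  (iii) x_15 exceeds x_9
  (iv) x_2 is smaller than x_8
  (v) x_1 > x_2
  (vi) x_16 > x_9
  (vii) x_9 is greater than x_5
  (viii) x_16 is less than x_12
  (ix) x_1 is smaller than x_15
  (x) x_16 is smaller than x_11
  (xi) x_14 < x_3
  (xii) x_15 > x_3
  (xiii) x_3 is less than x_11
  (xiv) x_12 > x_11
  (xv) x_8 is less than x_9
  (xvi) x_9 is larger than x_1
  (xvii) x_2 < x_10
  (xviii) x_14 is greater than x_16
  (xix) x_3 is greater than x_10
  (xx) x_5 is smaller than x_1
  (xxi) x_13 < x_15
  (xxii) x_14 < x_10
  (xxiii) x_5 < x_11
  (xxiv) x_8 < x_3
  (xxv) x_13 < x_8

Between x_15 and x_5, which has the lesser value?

x_5 < x_1 < x_9 < x_16 < x_14 < x_10 < x_3 < x_15, by transitivity through x_1, x_9, x_16, x_14, x_10, x_3.
So x_5 < x_15; x_5 is the smaller of the two.

x_5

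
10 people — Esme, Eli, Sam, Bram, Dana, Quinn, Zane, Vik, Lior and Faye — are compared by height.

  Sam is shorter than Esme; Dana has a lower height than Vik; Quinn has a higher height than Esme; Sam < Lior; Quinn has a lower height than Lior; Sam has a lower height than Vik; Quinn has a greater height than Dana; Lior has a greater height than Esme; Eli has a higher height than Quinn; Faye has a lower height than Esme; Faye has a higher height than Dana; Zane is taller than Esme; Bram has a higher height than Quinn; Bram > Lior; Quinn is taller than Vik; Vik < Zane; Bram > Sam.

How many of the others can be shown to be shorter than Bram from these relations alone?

Directly below Bram: Sam, Quinn, Lior.
One step further: Dana, Esme, Vik (6 so far).
One step further: Faye (7 so far).
Nothing else is reachable below Bram; 7 in all.

7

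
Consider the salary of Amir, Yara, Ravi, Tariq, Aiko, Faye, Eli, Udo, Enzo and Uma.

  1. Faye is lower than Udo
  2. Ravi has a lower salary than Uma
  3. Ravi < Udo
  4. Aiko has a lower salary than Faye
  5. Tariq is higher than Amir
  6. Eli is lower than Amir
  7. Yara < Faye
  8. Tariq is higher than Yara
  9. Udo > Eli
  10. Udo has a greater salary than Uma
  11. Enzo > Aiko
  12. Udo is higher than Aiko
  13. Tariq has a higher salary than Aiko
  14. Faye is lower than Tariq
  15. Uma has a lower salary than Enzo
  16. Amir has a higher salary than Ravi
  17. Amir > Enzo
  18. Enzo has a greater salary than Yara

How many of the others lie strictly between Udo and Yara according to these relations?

1

The relations place Yara below Udo. An element lies strictly between them when it is forced above Yara and also forced below Udo.
Above Yara: {Enzo, Amir, Faye, Tariq}. Below Udo: {Aiko, Ravi, Uma, Eli, Faye}.
Intersection: {Faye} — 1.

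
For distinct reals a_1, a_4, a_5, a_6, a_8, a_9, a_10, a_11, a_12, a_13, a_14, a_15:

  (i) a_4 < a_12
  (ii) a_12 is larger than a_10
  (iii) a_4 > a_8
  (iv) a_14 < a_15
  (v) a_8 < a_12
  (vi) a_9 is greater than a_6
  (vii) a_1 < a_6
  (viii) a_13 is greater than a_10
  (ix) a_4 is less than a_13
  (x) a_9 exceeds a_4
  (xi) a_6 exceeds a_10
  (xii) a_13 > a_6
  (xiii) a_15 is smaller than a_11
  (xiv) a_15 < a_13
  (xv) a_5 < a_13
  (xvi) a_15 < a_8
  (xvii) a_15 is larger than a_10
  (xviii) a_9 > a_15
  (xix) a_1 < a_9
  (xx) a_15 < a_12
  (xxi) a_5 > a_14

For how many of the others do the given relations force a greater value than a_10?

8

From a_10 the given relations immediately reach a_15, a_6, a_13, a_12.
From those, a_8, a_11, a_9 — 7 in total.
From those, a_4 — 8 in total.
No other element is forced above a_10 by the given relations, so the count is 8.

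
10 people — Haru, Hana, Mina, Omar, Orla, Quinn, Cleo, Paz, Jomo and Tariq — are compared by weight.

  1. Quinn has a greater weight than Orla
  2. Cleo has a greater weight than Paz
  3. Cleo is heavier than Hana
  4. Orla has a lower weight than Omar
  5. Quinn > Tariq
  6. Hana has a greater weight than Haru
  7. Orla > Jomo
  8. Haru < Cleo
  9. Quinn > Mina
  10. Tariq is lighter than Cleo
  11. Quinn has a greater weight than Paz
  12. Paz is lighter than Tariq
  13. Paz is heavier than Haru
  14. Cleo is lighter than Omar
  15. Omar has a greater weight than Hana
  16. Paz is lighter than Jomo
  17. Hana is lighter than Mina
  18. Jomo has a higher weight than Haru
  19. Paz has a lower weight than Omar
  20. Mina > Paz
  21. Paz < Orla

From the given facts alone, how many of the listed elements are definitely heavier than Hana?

4

Directly above Hana: Mina, Cleo, Omar.
One step further: Quinn (4 so far).
Nothing else is reachable above Hana; 4 in all.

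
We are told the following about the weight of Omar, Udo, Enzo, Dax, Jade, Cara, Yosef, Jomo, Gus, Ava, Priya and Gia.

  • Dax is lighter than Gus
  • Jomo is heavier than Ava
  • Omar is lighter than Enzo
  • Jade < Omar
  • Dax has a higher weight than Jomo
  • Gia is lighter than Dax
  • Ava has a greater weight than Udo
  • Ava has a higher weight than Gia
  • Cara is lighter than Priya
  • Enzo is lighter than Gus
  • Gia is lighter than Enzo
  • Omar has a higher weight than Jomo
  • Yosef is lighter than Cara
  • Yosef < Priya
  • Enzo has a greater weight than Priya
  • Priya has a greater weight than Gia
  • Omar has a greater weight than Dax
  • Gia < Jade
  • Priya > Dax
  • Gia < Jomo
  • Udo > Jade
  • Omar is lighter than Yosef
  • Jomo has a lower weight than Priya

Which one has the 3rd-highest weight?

Priya

Piecing the relations together gives one ordering: Gia < Jade < Udo < Ava < Jomo < Dax < Omar < Yosef < Cara < Priya < Enzo < Gus.
Counting 3 from the largest end gives Priya.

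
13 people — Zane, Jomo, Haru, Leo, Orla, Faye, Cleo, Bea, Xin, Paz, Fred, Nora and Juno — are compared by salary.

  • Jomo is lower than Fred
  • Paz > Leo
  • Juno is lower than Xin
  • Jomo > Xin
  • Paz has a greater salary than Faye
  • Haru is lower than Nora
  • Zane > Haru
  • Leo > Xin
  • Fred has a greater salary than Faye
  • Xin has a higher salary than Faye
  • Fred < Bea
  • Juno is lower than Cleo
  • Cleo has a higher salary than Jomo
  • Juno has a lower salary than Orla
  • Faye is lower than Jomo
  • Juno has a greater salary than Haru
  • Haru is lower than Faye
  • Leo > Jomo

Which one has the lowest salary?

Nora is not least since Haru < Nora; Faye is not least since Haru < Faye; Zane is not least since Haru < Zane; Juno is not least since Haru < Juno; Xin is not least since Juno < Xin; Jomo is not least since Faye < Jomo; Leo is not least since Xin < Leo; Paz is not least since Leo < Paz; Orla is not least since Juno < Orla; Cleo is not least since Juno < Cleo; Fred is not least since Jomo < Fred; Bea is not least since Fred < Bea.
Only Haru has nothing below it, so Haru is the lowest salary.

Haru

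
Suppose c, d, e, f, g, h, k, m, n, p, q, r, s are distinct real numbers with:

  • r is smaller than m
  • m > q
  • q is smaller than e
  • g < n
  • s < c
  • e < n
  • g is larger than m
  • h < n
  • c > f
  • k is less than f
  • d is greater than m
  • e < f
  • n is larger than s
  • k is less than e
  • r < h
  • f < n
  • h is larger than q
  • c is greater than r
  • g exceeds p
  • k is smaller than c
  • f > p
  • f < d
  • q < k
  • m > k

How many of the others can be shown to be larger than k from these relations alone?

From k the given relations immediately reach m, e, f, c.
From those, g, d, n — 7 in total.
No other element is forced above k by the given relations, so the count is 7.

7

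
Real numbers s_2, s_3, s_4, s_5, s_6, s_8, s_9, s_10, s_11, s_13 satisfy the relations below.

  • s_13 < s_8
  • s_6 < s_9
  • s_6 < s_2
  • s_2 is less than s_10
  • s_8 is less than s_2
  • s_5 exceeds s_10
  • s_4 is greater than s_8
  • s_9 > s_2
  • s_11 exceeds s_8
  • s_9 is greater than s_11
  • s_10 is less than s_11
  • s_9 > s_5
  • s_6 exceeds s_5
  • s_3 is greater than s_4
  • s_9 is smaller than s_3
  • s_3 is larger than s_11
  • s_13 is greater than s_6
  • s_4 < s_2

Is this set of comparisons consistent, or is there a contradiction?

inconsistent

Chaining the given relations yields s_5 < s_6 < s_13 < s_8 < s_4 < s_2 < s_10, so s_5 < s_10. But one relation states s_10 < s_5. These cannot both hold.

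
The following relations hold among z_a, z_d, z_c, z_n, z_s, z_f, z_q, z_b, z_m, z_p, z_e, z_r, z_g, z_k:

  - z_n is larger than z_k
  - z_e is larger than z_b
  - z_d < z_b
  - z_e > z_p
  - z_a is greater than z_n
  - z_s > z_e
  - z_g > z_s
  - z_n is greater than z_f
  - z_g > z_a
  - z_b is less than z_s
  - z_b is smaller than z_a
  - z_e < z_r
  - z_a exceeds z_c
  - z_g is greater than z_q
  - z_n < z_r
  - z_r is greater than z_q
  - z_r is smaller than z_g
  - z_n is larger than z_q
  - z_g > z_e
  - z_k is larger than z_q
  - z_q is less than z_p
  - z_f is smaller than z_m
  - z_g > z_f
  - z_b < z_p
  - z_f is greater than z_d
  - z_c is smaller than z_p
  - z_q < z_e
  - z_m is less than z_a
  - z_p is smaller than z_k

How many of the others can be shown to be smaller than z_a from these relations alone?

9

From z_a the given relations immediately reach z_b, z_c, z_n, z_m.
From those, z_d, z_q, z_k, z_f — 8 in total.
From those, z_p — 9 in total.
No other element is forced below z_a by the given relations, so the count is 9.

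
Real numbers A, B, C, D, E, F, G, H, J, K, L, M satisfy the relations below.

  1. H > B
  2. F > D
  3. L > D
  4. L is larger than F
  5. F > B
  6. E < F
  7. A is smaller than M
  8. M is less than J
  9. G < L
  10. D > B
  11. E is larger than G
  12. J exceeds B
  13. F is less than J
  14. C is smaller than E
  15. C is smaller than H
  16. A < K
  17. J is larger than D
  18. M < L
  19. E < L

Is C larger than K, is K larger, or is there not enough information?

undetermined

Following every chain through C: above C we get H, E, F, L, J.
K is not reached, and no chain runs the other way from K to C.
So the given relations leave the order of C and K undetermined.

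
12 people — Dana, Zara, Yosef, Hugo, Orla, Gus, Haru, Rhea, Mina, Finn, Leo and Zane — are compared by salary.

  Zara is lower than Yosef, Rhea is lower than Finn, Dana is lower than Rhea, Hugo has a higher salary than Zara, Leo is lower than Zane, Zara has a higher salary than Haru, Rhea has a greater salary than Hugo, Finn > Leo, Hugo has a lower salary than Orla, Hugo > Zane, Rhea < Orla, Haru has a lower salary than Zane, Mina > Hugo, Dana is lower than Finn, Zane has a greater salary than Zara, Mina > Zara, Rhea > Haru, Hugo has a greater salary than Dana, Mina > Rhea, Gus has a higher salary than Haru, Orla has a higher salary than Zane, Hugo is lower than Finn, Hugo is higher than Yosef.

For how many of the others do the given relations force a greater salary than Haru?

Directly above Haru: Zara, Gus, Zane, Rhea.
One step further: Yosef, Hugo, Orla, Finn, Mina (9 so far).
Nothing else is reachable above Haru; 9 in all.

9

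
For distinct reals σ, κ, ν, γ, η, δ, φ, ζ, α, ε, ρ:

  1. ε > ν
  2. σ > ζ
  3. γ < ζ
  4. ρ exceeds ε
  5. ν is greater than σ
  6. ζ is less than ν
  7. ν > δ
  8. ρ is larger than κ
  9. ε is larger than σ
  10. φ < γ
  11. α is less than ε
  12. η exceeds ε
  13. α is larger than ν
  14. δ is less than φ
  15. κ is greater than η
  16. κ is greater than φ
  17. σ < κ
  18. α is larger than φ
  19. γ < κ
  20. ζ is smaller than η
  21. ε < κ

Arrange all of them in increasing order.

The consecutive links are each given: δ < φ; φ < γ; γ < ζ; ζ < σ; σ < ν; ν < α; α < ε; ε < η; η < κ; κ < ρ.

δ < φ < γ < ζ < σ < ν < α < ε < η < κ < ρ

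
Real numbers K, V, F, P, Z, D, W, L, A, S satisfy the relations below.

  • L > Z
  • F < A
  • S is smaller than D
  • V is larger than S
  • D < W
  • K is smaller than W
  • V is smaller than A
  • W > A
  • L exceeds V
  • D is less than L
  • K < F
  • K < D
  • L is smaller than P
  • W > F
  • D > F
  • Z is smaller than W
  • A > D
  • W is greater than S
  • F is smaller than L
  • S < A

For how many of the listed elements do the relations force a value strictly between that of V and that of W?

The relations place V below W. An element lies strictly between them when it is forced above V and also forced below W.
Above V: {A, L, P}. Below W: {S, Z, K, F, D, A}.
Intersection: {A} — 1.

1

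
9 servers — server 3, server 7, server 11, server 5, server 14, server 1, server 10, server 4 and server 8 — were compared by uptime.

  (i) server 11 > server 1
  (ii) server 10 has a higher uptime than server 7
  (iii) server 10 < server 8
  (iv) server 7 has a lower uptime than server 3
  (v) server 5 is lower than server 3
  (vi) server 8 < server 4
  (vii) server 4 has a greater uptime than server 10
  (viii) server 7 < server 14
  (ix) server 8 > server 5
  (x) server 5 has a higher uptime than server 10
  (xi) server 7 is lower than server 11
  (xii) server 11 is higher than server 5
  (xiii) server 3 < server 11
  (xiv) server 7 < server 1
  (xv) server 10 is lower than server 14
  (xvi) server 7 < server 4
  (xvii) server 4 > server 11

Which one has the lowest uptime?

server 7

server 1 is not least since server 7 < server 1; server 10 is not least since server 7 < server 10; server 5 is not least since server 10 < server 5; server 14 is not least since server 10 < server 14; server 3 is not least since server 7 < server 3; server 8 is not least since server 10 < server 8; server 11 is not least since server 7 < server 11; server 4 is not least since server 8 < server 4.
Only server 7 has nothing below it, so server 7 is the lowest uptime.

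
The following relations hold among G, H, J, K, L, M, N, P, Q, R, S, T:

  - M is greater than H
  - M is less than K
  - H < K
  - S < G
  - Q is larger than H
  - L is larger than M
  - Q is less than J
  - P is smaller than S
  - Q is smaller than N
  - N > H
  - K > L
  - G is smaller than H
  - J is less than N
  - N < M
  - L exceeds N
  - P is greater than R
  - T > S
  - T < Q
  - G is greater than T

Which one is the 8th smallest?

Chaining the given pairs: R < P < S < T < G < H < Q < J < N < M < L < K.
Counting 8 from the smallest end gives J.

J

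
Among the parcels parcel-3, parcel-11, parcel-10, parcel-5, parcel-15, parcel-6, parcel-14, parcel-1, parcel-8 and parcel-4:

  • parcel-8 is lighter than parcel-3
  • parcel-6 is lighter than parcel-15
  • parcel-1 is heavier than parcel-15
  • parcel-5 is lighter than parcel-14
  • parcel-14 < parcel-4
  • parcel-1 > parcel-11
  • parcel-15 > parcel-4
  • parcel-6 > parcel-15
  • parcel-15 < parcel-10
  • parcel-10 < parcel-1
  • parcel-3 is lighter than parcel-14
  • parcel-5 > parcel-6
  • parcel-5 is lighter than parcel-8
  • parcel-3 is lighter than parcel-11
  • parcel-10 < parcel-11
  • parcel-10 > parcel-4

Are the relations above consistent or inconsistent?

inconsistent

Chaining the given relations yields parcel-6 < parcel-5 < parcel-8 < parcel-3 < parcel-14 < parcel-4 < parcel-15, so parcel-6 < parcel-15. But one relation states parcel-15 < parcel-6. These cannot both hold.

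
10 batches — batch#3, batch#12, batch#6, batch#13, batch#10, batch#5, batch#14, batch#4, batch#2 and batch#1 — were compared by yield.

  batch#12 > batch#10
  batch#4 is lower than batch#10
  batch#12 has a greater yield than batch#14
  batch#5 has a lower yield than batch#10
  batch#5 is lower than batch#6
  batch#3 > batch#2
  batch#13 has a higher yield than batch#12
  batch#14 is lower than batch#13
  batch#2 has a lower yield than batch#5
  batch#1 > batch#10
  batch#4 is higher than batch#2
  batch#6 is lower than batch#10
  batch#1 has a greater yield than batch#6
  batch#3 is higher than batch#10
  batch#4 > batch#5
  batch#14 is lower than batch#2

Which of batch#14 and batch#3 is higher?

batch#14 < batch#2 and batch#2 < batch#5 give batch#14 < batch#5.
Then batch#5 < batch#6 extends the chain to batch#6.
Then batch#6 < batch#10 extends the chain to batch#10.
Then batch#10 < batch#3 extends the chain to batch#3.
So batch#14 < batch#3; batch#3 is the higher of the two.

batch#3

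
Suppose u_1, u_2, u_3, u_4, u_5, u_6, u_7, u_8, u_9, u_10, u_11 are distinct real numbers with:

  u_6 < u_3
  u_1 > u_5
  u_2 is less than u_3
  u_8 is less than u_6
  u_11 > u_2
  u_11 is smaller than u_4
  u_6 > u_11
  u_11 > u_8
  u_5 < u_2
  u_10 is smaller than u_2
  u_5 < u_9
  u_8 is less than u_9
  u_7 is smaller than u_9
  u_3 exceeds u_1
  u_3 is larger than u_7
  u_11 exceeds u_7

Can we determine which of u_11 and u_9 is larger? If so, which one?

Following every chain through u_11: above u_11 we get u_6, u_3, u_4; below u_11 we get u_10, u_7, u_5, u_2, u_8.
u_9 is not reached, and no chain runs the other way from u_9 to u_11.
So the given relations leave the order of u_11 and u_9 undetermined.

undetermined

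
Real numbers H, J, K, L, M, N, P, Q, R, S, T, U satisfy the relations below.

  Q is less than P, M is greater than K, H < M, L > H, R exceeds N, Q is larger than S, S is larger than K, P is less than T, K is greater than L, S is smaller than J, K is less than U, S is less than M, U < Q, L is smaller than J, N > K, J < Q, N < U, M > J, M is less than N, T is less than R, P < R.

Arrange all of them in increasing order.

H < L < K < S < J < M < N < U < Q < P < T < R

Nothing is placed below H, so it is least; from there H < L; L < K; K < S; S < J; J < M; M < N; N < U; U < Q; Q < P; P < T; T < R, each given directly.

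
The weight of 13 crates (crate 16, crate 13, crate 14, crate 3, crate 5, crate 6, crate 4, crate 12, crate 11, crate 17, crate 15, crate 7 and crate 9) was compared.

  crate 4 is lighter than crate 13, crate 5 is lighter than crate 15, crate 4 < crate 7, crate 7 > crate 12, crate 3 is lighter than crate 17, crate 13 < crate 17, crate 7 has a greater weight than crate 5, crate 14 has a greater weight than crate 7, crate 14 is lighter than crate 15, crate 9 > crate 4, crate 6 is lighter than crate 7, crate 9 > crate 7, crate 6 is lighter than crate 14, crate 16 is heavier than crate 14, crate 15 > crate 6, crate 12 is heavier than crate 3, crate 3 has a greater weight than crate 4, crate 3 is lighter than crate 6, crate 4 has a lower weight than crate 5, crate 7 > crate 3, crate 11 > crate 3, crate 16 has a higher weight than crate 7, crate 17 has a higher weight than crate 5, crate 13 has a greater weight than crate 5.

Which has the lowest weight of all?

crate 4

crate 3 is not least since crate 4 < crate 3; crate 12 is not least since crate 3 < crate 12; crate 5 is not least since crate 4 < crate 5; crate 13 is not least since crate 5 < crate 13; crate 6 is not least since crate 3 < crate 6; crate 7 is not least since crate 3 < crate 7; crate 17 is not least since crate 5 < crate 17; crate 9 is not least since crate 4 < crate 9; crate 14 is not least since crate 6 < crate 14; crate 16 is not least since crate 14 < crate 16; crate 11 is not least since crate 3 < crate 11; crate 15 is not least since crate 5 < crate 15.
Only crate 4 has nothing below it, so crate 4 is the lowest weight.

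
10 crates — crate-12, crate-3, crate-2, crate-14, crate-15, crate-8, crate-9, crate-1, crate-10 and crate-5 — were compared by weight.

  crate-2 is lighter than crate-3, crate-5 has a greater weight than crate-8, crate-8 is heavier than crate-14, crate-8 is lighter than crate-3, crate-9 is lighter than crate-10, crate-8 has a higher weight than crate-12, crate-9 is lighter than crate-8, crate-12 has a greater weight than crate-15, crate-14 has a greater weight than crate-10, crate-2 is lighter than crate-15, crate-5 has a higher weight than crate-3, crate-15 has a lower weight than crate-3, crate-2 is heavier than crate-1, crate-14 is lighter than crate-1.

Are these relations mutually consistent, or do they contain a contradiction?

The single ordering crate-9 < crate-10 < crate-14 < crate-1 < crate-2 < crate-15 < crate-12 < crate-8 < crate-3 < crate-5 satisfies every listed relation, so no contradiction arises.

consistent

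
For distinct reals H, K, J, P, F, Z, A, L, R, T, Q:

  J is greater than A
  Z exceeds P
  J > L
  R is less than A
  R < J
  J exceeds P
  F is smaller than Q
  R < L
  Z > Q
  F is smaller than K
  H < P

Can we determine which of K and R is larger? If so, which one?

Following every chain through R: above R we get L, A, J.
K is not reached, and no chain runs the other way from K to R.
So the given relations leave the order of R and K undetermined.

undetermined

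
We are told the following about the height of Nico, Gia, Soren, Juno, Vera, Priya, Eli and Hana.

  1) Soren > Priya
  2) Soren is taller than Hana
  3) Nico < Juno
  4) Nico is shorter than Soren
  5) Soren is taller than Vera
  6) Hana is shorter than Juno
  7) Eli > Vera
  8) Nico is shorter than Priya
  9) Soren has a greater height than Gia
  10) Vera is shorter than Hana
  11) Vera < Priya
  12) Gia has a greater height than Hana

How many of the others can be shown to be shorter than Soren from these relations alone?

5

Directly below Soren: Vera, Nico, Hana, Gia, Priya.
Nothing else is reachable below Soren; 5 in all.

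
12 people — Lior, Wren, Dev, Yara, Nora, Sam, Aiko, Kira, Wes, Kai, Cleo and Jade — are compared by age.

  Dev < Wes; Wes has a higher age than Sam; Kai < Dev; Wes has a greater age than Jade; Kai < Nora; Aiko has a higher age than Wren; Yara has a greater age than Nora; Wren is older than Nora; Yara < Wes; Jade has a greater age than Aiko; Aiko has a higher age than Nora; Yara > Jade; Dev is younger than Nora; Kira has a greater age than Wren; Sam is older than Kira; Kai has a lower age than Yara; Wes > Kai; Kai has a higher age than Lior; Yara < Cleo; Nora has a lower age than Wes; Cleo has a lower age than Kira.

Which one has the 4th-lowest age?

Piecing the relations together gives one ordering: Lior < Kai < Dev < Nora < Wren < Aiko < Jade < Yara < Cleo < Kira < Sam < Wes.
The 4th smallest is Nora.

Nora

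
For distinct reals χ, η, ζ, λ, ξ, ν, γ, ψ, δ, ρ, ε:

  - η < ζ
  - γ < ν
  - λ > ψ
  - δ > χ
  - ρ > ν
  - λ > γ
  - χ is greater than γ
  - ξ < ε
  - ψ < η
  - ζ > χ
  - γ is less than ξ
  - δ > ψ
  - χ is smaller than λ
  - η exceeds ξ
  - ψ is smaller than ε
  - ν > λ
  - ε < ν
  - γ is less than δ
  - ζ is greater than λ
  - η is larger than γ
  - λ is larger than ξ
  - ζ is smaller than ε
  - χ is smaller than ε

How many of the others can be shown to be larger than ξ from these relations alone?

The elements the relations force above ξ are λ, η, ζ, ε, ν, ρ — no chain reaches any other.
That is 6.

6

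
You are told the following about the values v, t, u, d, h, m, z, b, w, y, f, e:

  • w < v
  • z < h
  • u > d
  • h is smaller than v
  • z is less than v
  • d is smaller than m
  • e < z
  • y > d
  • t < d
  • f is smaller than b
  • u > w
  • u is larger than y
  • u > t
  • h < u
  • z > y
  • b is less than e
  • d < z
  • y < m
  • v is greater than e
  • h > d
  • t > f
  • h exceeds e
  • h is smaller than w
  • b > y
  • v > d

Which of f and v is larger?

The relevant relations are f < t; t < d; d < y; y < b; b < e; e < z; z < h; h < w; w < v.
Together: f < t < d < y < b < e < z < h < w < v.
So f < v; v is the larger of the two.

v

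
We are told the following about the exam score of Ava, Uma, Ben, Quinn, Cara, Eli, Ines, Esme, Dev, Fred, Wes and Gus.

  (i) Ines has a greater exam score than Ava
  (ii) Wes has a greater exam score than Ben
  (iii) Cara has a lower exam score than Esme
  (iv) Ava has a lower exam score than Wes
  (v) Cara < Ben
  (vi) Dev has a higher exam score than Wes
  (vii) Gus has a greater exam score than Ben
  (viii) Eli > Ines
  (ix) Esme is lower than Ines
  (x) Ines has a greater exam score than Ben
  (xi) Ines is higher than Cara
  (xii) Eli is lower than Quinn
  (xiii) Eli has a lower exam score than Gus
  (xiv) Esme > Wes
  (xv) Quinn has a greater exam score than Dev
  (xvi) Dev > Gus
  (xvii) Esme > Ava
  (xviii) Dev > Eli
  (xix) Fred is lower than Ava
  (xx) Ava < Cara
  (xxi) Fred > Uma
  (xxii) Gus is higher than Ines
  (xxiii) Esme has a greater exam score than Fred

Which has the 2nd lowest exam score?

Fred

The consecutive relations fix a unique order: Uma < Fred < Ava < Cara < Ben < Wes < Esme < Ines < Eli < Gus < Dev < Quinn.
The 2nd smallest is Fred.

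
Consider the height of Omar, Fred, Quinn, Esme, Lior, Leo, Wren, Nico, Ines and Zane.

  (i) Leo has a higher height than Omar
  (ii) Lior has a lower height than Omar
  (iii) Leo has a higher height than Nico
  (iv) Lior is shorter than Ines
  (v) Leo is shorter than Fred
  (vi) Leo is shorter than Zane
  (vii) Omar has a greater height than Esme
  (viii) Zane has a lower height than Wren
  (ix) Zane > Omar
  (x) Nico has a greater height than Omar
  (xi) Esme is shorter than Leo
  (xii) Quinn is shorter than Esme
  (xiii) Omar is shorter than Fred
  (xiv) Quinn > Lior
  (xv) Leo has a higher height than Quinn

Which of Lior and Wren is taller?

Wren

Chaining the given relations: Lior < Quinn < Esme < Omar < Nico < Leo < Zane < Wren.
So Lior < Wren; Wren is the taller of the two.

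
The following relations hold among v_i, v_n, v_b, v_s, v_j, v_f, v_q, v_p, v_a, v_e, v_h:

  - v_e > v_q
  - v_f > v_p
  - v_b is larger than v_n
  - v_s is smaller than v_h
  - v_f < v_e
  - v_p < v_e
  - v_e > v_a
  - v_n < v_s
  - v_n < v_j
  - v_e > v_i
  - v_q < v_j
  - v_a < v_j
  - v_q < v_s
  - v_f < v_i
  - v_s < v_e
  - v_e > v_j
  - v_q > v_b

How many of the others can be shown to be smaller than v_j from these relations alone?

4

From v_j the given relations immediately reach v_n, v_a, v_q.
From those, v_b — 4 in total.
No other element is forced below v_j by the given relations, so the count is 4.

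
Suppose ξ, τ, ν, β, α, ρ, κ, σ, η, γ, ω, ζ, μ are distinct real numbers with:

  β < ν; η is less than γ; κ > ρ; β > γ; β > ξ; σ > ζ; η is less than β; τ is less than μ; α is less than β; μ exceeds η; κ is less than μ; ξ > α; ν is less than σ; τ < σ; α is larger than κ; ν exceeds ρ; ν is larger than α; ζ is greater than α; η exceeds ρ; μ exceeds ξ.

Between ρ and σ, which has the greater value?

σ

ρ < κ < α < ξ < β < ν < σ, by transitivity through κ, α, ξ, β, ν.
So ρ < σ; σ is the larger of the two.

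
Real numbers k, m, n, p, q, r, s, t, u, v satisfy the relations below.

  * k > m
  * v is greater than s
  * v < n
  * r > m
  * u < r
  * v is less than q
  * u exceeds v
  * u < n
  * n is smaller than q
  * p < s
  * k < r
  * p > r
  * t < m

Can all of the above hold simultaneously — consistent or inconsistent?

inconsistent

We have u < r stated directly, yet also r < p < s < v < u by chaining the others — so r < u. Contradiction.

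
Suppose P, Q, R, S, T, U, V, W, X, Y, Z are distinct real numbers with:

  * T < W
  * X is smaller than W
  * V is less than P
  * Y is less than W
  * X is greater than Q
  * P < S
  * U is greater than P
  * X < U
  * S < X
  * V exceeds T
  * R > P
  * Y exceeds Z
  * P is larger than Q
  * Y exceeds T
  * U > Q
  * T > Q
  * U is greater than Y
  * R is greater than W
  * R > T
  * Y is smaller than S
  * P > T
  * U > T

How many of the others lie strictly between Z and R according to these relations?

4

Chaining upward from Z reaches: Y, S, X, U, W.
Chaining downward from R reaches: Q, T, Y, V, P, S, X, W.
Strictly between Z and R are those in both lists: Y, S, X, W — 4 elements.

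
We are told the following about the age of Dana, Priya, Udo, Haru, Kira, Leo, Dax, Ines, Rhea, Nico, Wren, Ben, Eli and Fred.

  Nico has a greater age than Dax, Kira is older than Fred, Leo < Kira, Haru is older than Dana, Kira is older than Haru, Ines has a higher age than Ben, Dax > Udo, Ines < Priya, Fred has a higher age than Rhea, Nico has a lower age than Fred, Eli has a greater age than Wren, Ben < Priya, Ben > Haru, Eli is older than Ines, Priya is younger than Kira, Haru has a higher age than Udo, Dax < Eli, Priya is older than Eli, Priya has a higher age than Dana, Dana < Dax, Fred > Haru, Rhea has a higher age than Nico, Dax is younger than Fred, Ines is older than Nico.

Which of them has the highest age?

Chaining downward from Kira: directly below it, Leo, Haru, Priya, Fred; then Udo, Dana, Ben, Dax, Nico, Rhea, Ines, Eli; then Wren.
That covers every other element, and nothing is given above Kira, so Kira is the highest age.

Kira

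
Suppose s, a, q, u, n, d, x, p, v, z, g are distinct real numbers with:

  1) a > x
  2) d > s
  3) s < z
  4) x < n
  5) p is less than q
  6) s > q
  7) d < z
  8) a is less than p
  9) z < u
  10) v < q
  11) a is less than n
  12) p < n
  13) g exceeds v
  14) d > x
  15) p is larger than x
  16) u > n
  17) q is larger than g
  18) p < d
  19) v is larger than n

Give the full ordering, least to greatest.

The consecutive links are each given: x < a; a < p; p < n; n < v; v < g; g < q; q < s; s < d; d < z; z < u.

x < a < p < n < v < g < q < s < d < z < u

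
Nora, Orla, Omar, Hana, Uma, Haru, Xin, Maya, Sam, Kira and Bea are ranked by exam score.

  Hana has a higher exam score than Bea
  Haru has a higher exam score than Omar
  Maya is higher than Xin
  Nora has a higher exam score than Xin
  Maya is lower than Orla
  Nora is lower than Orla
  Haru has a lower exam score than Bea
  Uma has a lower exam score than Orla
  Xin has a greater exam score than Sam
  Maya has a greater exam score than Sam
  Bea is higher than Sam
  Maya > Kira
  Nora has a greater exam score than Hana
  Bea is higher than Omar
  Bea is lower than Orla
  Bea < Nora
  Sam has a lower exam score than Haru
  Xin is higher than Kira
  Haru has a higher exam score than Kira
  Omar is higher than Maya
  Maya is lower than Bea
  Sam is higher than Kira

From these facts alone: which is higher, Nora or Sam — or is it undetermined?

Sam < Xin and Xin < Maya give Sam < Maya.
Then Maya < Omar extends the chain to Omar.
With Omar < Haru: Sam < Xin < Maya < Omar < Haru.
Then Haru < Bea extends the chain to Bea.
Then Bea < Hana extends the chain to Hana.
With Hana < Nora: Sam < Xin < Maya < Omar < Haru < Bea < Hana < Nora.
So Nora is higher.

Nora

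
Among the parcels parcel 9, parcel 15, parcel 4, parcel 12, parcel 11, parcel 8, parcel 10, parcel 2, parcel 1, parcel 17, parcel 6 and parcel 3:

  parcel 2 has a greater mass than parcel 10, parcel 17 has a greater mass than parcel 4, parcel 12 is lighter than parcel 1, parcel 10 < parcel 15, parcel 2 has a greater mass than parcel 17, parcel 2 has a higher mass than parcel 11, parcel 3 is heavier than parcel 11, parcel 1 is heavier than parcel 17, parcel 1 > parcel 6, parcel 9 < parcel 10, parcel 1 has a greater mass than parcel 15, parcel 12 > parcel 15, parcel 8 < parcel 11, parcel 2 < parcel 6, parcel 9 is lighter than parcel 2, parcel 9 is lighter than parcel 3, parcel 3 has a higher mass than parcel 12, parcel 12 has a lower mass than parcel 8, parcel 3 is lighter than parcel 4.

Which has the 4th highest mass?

parcel 17

Piecing the relations together gives one ordering: parcel 9 < parcel 10 < parcel 15 < parcel 12 < parcel 8 < parcel 11 < parcel 3 < parcel 4 < parcel 17 < parcel 2 < parcel 6 < parcel 1.
The 4th largest is parcel 17.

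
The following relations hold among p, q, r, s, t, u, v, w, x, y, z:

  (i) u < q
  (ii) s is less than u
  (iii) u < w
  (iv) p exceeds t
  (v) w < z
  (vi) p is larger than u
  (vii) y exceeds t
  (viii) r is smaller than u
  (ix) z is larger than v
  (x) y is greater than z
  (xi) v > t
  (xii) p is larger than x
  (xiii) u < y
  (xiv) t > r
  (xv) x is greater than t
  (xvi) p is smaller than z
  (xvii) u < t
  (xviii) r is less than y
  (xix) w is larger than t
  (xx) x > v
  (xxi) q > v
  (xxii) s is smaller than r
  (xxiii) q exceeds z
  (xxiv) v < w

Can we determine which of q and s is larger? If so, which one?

q

The relevant relations are s < r; r < u; u < t; t < v; v < x; x < p; p < z; z < q.
Together: s < r < u < t < v < x < p < z < q.
So q is larger.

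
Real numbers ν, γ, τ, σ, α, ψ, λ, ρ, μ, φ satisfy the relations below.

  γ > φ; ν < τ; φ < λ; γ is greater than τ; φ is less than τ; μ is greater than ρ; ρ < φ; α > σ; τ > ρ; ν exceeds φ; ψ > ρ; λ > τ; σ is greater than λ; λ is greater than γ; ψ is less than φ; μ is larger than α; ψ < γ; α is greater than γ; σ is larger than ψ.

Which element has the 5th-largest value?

Piecing the relations together gives one ordering: ρ < ψ < φ < ν < τ < γ < λ < σ < α < μ.
The 5th largest is γ.

γ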